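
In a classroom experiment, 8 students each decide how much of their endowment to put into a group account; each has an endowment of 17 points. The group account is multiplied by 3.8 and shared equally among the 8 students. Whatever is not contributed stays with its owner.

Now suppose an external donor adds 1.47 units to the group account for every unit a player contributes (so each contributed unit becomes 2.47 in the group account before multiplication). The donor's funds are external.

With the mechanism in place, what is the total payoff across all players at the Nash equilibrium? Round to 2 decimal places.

1276.50 points

With the mechanism, a contributed unit returns 3.8 × 2.47 / 8 = 1.1733 per unit of net cost to the contributor — now above 1 — so contributing fully is weakly dominant for every player.
At the Nash equilibrium everyone contributes 17. Group total payoff = 3.8 × 2.47 × 136 = 1276.50.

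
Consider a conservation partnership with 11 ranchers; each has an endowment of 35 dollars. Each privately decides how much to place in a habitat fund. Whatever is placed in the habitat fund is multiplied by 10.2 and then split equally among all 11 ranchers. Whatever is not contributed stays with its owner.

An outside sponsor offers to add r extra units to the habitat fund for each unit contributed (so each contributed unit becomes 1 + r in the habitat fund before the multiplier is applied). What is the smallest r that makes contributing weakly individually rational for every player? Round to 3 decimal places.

With matching at rate r, one contributed unit becomes (1 + r) in the habitat fund and returns 10.2 × (1 + r) / 11 to the contributor.
Setting this equal to 1: 1 + r = 11/10.2 = 1.0784.
So the minimum matching rate is r = 1.0784 − 1 = 0.078.

0.078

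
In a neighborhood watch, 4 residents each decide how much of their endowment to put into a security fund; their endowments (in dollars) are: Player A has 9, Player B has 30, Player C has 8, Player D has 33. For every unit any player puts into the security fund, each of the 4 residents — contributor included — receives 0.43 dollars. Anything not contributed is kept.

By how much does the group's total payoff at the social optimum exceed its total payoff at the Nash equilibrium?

The private return per contributed unit is 0.43 < 1 for everyone, so the Nash equilibrium is zero contribution and the group total is Σ E_j = 9 + 30 + 8 + 33 = 80.
Each contributed unit returns 1.720 to the group, so the social optimum is full contribution by everyone: group total = 1.720 × 80 = 137.60.
Efficiency loss = (1.720 − 1) × 80 = 57.60.

57.60 dollars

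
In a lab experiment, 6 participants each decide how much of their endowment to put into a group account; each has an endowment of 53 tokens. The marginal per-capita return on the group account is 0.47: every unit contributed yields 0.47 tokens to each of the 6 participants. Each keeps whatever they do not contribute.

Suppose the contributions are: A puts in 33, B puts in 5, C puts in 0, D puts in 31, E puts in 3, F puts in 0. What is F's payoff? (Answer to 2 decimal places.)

Total contributed: 33 + 5 + 0 + 31 + 3 + 0 = 72.
Each receives 0.47 × 72 = 33.84 from the group account.
F keeps 53 − 0 = 53, so F's payoff is 53 + 33.84 = 86.84.

86.84 tokens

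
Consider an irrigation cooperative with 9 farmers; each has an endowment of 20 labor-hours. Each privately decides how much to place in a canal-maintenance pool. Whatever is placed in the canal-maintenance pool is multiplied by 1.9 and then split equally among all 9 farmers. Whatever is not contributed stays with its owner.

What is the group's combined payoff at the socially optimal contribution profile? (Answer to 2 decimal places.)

Each contributed unit returns 1.900 to the group as a whole (0.2111 to each of 9 players), which exceeds 1, so the social optimum is full contribution: group total = 1.900 × 180 = 342.00.

342.00 labor-hours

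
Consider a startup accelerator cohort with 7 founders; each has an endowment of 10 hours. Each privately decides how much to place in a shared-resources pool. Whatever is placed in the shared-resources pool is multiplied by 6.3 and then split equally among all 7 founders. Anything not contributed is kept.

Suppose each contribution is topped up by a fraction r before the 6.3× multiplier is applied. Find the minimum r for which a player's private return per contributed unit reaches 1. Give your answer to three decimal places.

0.111

With matching at rate r, one contributed unit becomes (1 + r) in the shared-resources pool and returns 6.3 × (1 + r) / 7 to the contributor.
Setting this equal to 1: 1 + r = 7/6.3 = 1.1111.
So the minimum matching rate is r = 1.1111 − 1 = 0.111.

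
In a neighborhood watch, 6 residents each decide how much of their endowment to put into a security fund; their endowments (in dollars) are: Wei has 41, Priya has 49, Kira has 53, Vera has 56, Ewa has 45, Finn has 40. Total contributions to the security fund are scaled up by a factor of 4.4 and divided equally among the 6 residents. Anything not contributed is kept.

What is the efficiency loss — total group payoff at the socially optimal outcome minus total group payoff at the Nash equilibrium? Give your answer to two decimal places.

The private return per contributed unit is 4.4/6 = 0.7333 < 1 for every player regardless of endowment, so the Nash equilibrium is zero contribution and the group total is Σ E_j = 41 + 49 + 53 + 56 + 45 + 40 = 284.
Each contributed unit returns 4.400 to the group, so the social optimum is full contribution by everyone: group total = 4.400 × 284 = 1249.60.
Efficiency loss = (4.400 − 1) × 284 = 965.60.

965.60 dollars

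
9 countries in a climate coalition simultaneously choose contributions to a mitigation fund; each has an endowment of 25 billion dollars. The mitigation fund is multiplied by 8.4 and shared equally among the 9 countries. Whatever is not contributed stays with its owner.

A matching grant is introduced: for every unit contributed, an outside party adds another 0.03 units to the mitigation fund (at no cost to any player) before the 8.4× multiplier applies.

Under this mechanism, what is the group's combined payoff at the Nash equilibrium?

225.00 billion dollars

The effective private return is 8.4 × 1.03 / 9 = 0.9613, which is still under 1, so the mechanism doesn't change anyone's dominant strategy: zero contribution.
Everyone keeps their endowment and the group total is 9 × 25 = 225.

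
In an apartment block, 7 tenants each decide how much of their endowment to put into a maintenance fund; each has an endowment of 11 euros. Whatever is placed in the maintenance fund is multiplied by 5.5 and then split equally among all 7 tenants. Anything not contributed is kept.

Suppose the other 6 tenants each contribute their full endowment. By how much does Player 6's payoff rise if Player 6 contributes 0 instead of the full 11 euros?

Switching from a contribution of 11 to 0 lets Player 6 keep an extra 11 euros, but lowers the maintenance fund by 11, which costs Player 6 their own share of that drop: 5.5/7 × 11 = 8.64.
Net gain = 11 − 8.64 = 2.36. The private return per contributed unit (0.7857) is below 1, so free-riding is indeed the best response regardless of what the others do.

2.36 euros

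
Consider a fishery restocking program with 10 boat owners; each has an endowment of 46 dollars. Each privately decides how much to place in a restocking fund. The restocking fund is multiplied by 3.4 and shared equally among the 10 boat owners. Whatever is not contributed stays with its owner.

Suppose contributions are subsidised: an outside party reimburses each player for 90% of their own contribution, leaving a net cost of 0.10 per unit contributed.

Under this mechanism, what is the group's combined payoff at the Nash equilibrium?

1978.00 dollars

The effective private return per unit is now (3.4/10) / 0.10 = 3.4000 > 1, so every player's dominant strategy flips to full contribution.
So the Nash equilibrium is full contribution by all 10; the group earns 10 × (46 × 0.90 + 3.4 × 46) = 1978.00.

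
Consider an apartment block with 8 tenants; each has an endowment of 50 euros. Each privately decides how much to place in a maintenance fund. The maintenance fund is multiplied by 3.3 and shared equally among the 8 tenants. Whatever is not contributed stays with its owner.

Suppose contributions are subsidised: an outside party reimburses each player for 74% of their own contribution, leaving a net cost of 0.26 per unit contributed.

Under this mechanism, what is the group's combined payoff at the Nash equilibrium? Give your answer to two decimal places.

Under the mechanism each unit contributed yields (3.3/8) / 0.26 = 1.5865 back to its contributor per unit of net cost, which exceeds 1, making full contribution the dominant choice for everyone.
At the Nash equilibrium everyone contributes 50. Group total payoff = 8 × (50 × 0.74 + 3.3 × 50) = 1616.00.

1616.00 euros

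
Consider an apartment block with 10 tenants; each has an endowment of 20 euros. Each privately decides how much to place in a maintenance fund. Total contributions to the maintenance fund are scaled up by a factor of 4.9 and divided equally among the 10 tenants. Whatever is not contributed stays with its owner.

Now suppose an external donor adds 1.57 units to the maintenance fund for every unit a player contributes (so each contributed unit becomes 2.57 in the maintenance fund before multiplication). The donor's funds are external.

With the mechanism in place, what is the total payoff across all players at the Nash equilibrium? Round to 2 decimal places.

The effective private return per unit is now 4.9 × 2.57 / 10 = 1.2593 > 1, so every player's dominant strategy flips to full contribution.
So the Nash equilibrium is full contribution by all 10; the group earns 4.9 × 2.57 × 200 = 2518.60.

2518.60 euros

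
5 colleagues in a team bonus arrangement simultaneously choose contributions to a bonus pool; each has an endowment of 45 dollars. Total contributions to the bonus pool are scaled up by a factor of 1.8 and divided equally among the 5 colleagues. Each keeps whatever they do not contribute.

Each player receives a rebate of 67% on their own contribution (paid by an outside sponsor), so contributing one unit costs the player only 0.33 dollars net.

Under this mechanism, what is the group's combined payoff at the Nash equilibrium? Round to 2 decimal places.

555.75 dollars

The effective private return per unit is now (1.8/5) / 0.33 = 1.0909 > 1, so every player's dominant strategy flips to full contribution.
At the Nash equilibrium everyone contributes 45. Group total payoff = 5 × (45 × 0.67 + 1.8 × 45) = 555.75.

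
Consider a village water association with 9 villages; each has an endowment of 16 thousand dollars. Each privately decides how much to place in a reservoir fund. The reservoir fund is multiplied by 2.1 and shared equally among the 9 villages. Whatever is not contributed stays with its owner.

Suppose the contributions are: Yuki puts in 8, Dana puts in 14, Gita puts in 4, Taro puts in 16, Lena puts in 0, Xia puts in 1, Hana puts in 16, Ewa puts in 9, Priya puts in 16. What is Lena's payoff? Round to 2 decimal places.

35.60 thousand dollars

Total contributed: 8 + 14 + 4 + 16 + 0 + 1 + 16 + 9 + 16 = 84.
Each receives 2.1 × 84 / 9 = 19.60 from the reservoir fund.
Lena keeps 16 − 0 = 16, so Lena's payoff is 16 + 19.60 = 35.60.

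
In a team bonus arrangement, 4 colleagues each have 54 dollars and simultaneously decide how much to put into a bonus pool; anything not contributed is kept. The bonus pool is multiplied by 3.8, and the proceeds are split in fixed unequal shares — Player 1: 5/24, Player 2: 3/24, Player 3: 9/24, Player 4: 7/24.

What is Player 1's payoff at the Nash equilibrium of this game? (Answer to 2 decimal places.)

139.50 dollars

Player j's private return per contributed unit is 3.8 × (j's share). Contributing is weakly dominant for j when that share is at least 1/3.8 = 0.2632, and contributing 0 is dominant otherwise.
Player 3 and Player 4 are above the threshold, contributing 54 each; the remaining 2 contribute 0. Total contributed: 108.
Player 1 keeps 54 and receives 3.8 × 108 × 5/24 = 85.50 from the bonus pool, for a payoff of 139.50.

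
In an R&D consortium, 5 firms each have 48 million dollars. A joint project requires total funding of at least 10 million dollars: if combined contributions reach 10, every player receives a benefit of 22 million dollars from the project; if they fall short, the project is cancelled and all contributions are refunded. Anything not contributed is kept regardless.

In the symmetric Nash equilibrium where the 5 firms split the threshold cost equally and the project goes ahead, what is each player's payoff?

Equal share of the threshold: 10/5 = 2.
At this profile no one gains by cutting their contribution: any cut drops the total below 10, the project is cancelled, contributions are refunded, and the deviator ends with 48, which is less than 48 − 2 + 22 = 68. Contributing more than 2 just wastes the excess. So contributing exactly 2 is a best response.
Each player's payoff: 48 − 2 + 22 = 68.

68 million dollars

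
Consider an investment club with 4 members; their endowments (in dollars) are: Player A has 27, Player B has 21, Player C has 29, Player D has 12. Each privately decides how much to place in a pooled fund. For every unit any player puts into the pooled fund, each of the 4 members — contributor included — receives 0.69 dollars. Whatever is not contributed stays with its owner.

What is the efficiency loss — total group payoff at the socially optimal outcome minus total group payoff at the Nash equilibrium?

156.64 dollars

The private return per contributed unit is 0.69 < 1 for everyone, so the Nash equilibrium is zero contribution and the group total is Σ E_j = 27 + 21 + 29 + 12 = 89.
Each contributed unit returns 2.760 to the group, so the social optimum is full contribution by everyone: group total = 2.760 × 89 = 245.64.
Efficiency loss = (2.760 − 1) × 89 = 156.64.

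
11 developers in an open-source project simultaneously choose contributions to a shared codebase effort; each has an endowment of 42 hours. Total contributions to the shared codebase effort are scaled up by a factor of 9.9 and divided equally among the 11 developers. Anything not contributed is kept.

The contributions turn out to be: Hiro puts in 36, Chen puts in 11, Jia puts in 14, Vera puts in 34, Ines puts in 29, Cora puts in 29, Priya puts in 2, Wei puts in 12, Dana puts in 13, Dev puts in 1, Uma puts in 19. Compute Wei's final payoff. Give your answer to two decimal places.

210.00 hours

Total contributed: 36 + 11 + 14 + 34 + 29 + 29 + 2 + 12 + 13 + 1 + 19 = 200.
Each receives 9.9 × 200 / 11 = 180.00 from the shared codebase effort.
Wei keeps 42 − 12 = 30, so Wei's payoff is 30 + 180.00 = 210.00.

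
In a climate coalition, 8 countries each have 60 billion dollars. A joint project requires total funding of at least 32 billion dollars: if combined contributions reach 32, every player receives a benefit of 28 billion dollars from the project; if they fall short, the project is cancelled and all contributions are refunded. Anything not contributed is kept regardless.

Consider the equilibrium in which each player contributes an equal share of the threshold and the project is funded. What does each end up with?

84 billion dollars

Equal share of the threshold: 32/8 = 4.
At this profile no one gains by cutting their contribution: any cut drops the total below 32, the project is cancelled, contributions are refunded, and the deviator ends with 60, which is less than 60 − 4 + 28 = 84. Contributing more than 4 just wastes the excess. So contributing exactly 4 is a best response.
Each player's payoff: 60 − 4 + 28 = 84.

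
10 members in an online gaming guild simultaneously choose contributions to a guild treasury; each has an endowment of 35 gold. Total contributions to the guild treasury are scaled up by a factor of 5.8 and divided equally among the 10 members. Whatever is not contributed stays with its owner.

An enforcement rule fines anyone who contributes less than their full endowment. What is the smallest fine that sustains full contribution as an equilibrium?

14.70 gold

Given the others contribute fully, the best deviation is to contribute 0 (any partial contribution still incurs the fine and gives up units whose private return 0.5800 is below 1).
Deviating from 35 to 0 saves 35 gold but forfeits the deviator's share of the drop in the guild treasury: 5.8/10 × 35 = 20.30.
So the deviation gain is 35 − 20.30 = 14.70, and the fine must be at least 14.70 gold to wipe it out.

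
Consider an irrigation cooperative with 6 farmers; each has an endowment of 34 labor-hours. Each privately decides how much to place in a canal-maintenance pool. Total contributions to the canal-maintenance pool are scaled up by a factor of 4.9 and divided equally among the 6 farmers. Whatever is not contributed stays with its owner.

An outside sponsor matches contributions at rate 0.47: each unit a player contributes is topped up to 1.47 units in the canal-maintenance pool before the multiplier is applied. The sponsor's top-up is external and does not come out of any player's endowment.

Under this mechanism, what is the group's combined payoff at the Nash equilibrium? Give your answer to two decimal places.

1469.41 labor-hours

With the mechanism, a contributed unit returns 4.9 × 1.47 / 6 = 1.2005 per unit of net cost to the contributor — now above 1 — so contributing fully is weakly dominant for every player.
So the Nash equilibrium is full contribution by all 6; the group earns 4.9 × 1.47 × 204 = 1469.41.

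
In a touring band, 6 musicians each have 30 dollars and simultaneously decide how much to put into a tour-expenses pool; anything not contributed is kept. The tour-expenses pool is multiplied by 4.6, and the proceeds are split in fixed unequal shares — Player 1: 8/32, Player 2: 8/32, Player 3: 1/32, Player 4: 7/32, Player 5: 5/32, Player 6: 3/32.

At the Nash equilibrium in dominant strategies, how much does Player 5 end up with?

Each unit j contributes comes back to j as 4.6 × (j's share), so j prefers to contribute only if that share exceeds 1/4.6 = 0.2174; otherwise keeping the unit dominates.
Player 1, Player 2 and Player 4 are above the threshold, contributing 30 each; the remaining 3 contribute 0. Total contributed: 90.
Player 5 keeps 30 and receives 4.6 × 90 × 5/32 = 64.69 from the tour-expenses pool, for a payoff of 94.69.

94.69 dollars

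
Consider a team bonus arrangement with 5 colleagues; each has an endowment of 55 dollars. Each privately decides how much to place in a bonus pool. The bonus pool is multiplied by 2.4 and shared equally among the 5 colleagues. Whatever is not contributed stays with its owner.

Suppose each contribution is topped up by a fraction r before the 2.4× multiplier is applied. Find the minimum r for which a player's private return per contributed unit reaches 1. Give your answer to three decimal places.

1.083

With matching at rate r, one contributed unit becomes (1 + r) in the bonus pool and returns 2.4 × (1 + r) / 5 to the contributor.
Setting this equal to 1: 1 + r = 5/2.4 = 2.0833.
So the minimum matching rate is r = 2.0833 − 1 = 1.083.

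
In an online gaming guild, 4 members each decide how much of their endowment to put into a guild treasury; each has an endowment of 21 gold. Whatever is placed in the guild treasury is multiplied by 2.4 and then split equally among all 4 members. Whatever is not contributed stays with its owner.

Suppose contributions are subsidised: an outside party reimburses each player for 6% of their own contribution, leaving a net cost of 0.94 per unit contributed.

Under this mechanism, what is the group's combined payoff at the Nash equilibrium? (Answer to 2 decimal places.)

Even with the mechanism, each unit contributed returns only (2.4/4) / 0.94 = 0.6383 per unit of net cost, so contributing nothing is still dominant.
Everyone keeps their endowment and the group total is 4 × 21 = 84.

84.00 gold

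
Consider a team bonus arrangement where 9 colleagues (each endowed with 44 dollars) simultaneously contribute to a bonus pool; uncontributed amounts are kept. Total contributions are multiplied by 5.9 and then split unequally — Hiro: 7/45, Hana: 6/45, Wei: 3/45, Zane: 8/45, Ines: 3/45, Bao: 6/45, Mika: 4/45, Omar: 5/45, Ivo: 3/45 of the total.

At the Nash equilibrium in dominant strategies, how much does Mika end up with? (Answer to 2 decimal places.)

Player j's private return per contributed unit is 5.9 × (j's share). Contributing is weakly dominant for j when that share is at least 1/5.9 = 0.1695, and contributing 0 is dominant otherwise.
Zane alone (share 8/45) is above the threshold, contributing 44; the remaining 8 contribute 0. Total contributed: 44.
Mika keeps 44 and receives 5.9 × 44 × 4/45 = 23.08 from the bonus pool, for a payoff of 67.08.

67.08 dollars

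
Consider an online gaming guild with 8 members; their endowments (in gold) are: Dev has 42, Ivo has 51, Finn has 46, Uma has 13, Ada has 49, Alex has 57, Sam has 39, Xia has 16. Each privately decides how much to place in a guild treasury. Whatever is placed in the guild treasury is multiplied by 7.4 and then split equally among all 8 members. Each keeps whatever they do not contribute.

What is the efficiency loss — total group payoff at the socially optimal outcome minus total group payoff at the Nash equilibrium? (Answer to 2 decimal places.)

2003.20 gold

The private return per contributed unit is 7.4/8 = 0.9250 < 1 for every player regardless of endowment, so the Nash equilibrium is zero contribution and the group total is Σ E_j = 42 + 51 + 46 + 13 + 49 + 57 + 39 + 16 = 313.
Each contributed unit returns 7.400 to the group, so the social optimum is full contribution by everyone: group total = 7.400 × 313 = 2316.20.
Efficiency loss = (7.400 − 1) × 313 = 2003.20.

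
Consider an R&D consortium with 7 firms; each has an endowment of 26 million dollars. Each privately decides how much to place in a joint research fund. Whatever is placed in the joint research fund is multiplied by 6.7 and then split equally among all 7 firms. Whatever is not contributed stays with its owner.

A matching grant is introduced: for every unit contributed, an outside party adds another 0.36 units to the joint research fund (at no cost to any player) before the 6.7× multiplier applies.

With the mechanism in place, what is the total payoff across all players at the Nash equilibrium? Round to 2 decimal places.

The effective private return per unit is now 6.7 × 1.36 / 7 = 1.3017 > 1, so every player's dominant strategy flips to full contribution.
So the Nash equilibrium is full contribution by all 7; the group earns 6.7 × 1.36 × 182 = 1658.38.

1658.38 million dollars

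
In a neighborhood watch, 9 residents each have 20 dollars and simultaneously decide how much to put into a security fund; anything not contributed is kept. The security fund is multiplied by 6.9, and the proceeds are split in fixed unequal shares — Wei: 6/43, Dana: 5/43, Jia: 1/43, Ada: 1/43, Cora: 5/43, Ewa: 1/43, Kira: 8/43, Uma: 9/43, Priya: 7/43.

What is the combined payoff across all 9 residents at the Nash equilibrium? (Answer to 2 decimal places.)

534.00 dollars

For player j, contributing a unit is worthwhile iff 6.9 × (j's share) ≥ 1, i.e. iff j's share is at least 0.1449.
Kira, Uma and Priya clear that bar, contributing 20 each; the remaining 6 contribute 0. Total contributed: 60.
The security fund pays out 6.9 × 60 = 414.00 in total (split across the unequal shares, but the aggregate is all that matters for the group sum).
The 6 free-riders keep 20 each, adding 120. Group total = 120 + 414.00 = 534.00.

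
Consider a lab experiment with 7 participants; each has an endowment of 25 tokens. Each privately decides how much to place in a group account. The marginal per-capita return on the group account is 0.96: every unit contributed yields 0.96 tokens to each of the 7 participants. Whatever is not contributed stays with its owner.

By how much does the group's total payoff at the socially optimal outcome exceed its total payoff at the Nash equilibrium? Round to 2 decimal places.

1001.00 tokens

The private return per contributed unit is 0.96 < 1, so contributing 0 is dominant for every player. At the Nash equilibrium everyone keeps their 25, and the group total is 7 × 25 = 175.
Each contributed unit returns 6.720 to the group as a whole (0.96 to each of 7 players), which exceeds 1, so the social optimum is full contribution: group total = 6.720 × 175 = 1176.00.
Efficiency loss = 1176.00 − 175 = 1001.00.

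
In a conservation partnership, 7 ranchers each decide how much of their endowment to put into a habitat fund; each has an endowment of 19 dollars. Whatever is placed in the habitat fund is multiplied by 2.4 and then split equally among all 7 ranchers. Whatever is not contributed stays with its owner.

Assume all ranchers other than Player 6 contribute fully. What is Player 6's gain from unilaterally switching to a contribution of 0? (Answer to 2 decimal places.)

12.49 dollars

Switching from a contribution of 19 to 0 lets Player 6 keep an extra 19 dollars, but lowers the habitat fund by 19, which costs Player 6 their own share of that drop: 2.4/7 × 19 = 6.51.
Net gain = 19 − 6.51 = 12.49. The private return per contributed unit (0.3429) is below 1, so free-riding is indeed the best response regardless of what the others do.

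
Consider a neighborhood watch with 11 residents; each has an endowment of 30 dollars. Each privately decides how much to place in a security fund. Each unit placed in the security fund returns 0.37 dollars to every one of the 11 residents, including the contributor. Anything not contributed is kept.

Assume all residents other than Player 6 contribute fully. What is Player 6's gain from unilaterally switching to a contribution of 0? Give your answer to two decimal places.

18.90 dollars

Switching from a contribution of 30 to 0 lets Player 6 keep an extra 30 dollars, but lowers the security fund by 30, which costs Player 6 their own share of that drop: 0.37 × 30 = 11.10.
Net gain = 30 − 11.10 = 18.90. The private return per contributed unit (0.37) is below 1, so free-riding is indeed the best response regardless of what the others do.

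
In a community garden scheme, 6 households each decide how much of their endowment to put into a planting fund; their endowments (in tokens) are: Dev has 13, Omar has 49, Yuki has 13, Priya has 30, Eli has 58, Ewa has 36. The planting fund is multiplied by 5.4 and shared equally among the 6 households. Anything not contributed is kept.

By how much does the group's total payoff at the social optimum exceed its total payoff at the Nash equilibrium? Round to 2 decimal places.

The private return per contributed unit is 5.4/6 = 0.9000 < 1 for every player regardless of endowment, so the Nash equilibrium is zero contribution and the group total is Σ E_j = 13 + 49 + 13 + 30 + 58 + 36 = 199.
Each contributed unit returns 5.400 to the group, so the social optimum is full contribution by everyone: group total = 5.400 × 199 = 1074.60.
Efficiency loss = (5.400 − 1) × 199 = 875.60.

875.60 tokens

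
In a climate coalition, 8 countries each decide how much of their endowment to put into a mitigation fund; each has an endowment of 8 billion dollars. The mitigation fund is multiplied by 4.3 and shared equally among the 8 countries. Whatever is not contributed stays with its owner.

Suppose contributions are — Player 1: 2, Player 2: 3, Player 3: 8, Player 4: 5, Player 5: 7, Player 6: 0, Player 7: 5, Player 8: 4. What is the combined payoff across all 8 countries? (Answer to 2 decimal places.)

176.20 billion dollars

Total contributed: 2 + 3 + 8 + 5 + 7 + 0 + 5 + 4 = 34; total kept: 8 × 8 − 34 = 30.
The mitigation fund pays out 4.3 × 34 = 146.20 in aggregate.
Group total = 30 + 146.20 = 176.20.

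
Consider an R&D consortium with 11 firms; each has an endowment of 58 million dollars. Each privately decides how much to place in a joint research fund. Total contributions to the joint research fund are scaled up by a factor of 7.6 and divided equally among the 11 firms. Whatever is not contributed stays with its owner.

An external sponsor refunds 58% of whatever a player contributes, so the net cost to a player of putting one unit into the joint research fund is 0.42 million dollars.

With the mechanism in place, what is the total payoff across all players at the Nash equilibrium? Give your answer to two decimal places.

5218.84 million dollars

With the mechanism, a contributed unit returns (7.6/11) / 0.42 = 1.6450 per unit of net cost to the contributor — now above 1 — so contributing fully is weakly dominant for every player.
So the Nash equilibrium is full contribution by all 11; the group earns 11 × (58 × 0.58 + 7.6 × 58) = 5218.84.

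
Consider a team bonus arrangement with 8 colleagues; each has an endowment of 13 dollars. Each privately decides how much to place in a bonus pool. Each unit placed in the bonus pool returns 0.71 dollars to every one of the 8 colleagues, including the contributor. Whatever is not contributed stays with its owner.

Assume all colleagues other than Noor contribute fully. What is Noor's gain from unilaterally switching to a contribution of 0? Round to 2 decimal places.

3.77 dollars

Switching from a contribution of 13 to 0 lets Noor keep an extra 13 dollars, but lowers the bonus pool by 13, which costs Noor their own share of that drop: 0.71 × 13 = 9.23.
Net gain = 13 − 9.23 = 3.77. The private return per contributed unit (0.71) is below 1, so free-riding is indeed the best response regardless of what the others do.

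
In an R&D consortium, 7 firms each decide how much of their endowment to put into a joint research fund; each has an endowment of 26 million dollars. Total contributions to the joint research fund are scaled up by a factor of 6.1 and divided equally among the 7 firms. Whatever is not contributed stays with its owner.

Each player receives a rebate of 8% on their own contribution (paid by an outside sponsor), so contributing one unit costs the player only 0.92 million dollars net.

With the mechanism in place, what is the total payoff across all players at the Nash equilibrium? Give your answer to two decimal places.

The effective private return is (6.1/7) / 0.92 = 0.9472, which is still under 1, so the mechanism doesn't change anyone's dominant strategy: zero contribution.
At the Nash equilibrium no one contributes; group total payoff = 7 × 26 = 182.

182.00 million dollars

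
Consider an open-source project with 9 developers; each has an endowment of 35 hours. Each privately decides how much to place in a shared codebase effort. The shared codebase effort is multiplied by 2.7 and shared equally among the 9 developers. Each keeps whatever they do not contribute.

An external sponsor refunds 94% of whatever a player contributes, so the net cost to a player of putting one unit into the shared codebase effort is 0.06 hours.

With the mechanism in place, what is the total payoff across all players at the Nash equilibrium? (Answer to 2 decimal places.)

Under the mechanism each unit contributed yields (2.7/9) / 0.06 = 5.0000 back to its contributor per unit of net cost, which exceeds 1, making full contribution the dominant choice for everyone.
At the Nash equilibrium everyone contributes 35. Group total payoff = 9 × (35 × 0.94 + 2.7 × 35) = 1146.60.

1146.60 hours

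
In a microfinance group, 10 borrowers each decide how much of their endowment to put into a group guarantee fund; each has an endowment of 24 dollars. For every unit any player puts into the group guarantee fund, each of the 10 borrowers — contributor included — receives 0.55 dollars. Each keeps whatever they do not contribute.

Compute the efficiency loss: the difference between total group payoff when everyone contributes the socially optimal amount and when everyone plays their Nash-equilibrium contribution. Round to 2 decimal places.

The private return per contributed unit is 0.55 < 1, so contributing 0 is dominant for every player. At the Nash equilibrium everyone keeps their 24, and the group total is 10 × 24 = 240.
Each contributed unit returns 5.500 to the group as a whole (0.55 to each of 10 players), which exceeds 1, so the social optimum is full contribution: group total = 5.500 × 240 = 1320.00.
Efficiency loss = 1320.00 − 240 = 1080.00.

1080.00 dollars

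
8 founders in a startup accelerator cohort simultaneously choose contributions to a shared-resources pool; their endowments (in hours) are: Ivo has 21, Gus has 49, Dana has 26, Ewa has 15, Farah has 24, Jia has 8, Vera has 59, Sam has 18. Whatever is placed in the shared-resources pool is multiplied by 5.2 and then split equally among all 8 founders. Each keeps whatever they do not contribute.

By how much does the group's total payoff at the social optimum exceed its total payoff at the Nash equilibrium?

924.00 hours

The private return per contributed unit is 5.2/8 = 0.6500 < 1 for every player regardless of endowment, so the Nash equilibrium is zero contribution and the group total is Σ E_j = 21 + 49 + 26 + 15 + 24 + 8 + 59 + 18 = 220.
Each contributed unit returns 5.200 to the group, so the social optimum is full contribution by everyone: group total = 5.200 × 220 = 1144.00.
Efficiency loss = (5.200 − 1) × 220 = 924.00.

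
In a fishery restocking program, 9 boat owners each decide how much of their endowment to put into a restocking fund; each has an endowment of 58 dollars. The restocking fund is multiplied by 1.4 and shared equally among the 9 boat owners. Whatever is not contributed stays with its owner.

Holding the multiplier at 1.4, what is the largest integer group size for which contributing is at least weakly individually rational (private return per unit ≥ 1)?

Private return per unit is 1.4/(group size), which is ≥ 1 whenever the group size is ≤ 1.4.
The largest such integer is 1.

1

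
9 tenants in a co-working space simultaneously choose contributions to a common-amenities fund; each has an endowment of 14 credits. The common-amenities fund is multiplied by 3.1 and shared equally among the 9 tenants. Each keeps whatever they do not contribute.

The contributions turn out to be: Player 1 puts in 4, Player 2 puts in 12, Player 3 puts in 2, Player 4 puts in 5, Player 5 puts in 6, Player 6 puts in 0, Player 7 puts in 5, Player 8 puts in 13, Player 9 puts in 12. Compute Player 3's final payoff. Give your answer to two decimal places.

32.32 credits

Total contributed: 4 + 12 + 2 + 5 + 6 + 0 + 5 + 13 + 12 = 59.
Each receives 3.1 × 59 / 9 = 20.32 from the common-amenities fund.
Player 3 keeps 14 − 2 = 12, so Player 3's payoff is 12 + 20.32 = 32.32.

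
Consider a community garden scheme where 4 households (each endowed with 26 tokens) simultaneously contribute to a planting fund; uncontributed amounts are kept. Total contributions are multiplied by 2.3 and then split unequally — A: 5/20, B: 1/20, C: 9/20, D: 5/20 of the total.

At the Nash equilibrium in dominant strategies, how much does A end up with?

40.95 tokens

A player with share s gets back 2.3·s per unit contributed, so full contribution is dominant for anyone with s > 1/2.3 = 0.4348 and zero contribution is dominant for anyone below.
The only share above 0.4348 is C's 9/20, contributing 26; the remaining 3 contribute 0. Total contributed: 26.
A keeps 26 and receives 2.3 × 26 × 5/20 = 14.95 from the planting fund, for a payoff of 40.95.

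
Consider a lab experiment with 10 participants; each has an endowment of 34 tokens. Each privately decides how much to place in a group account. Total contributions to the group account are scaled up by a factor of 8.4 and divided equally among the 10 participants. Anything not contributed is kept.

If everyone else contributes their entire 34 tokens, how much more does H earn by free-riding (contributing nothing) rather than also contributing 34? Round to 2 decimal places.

Switching from a contribution of 34 to 0 lets H keep an extra 34 tokens, but lowers the group account by 34, which costs H their own share of that drop: 8.4/10 × 34 = 28.56.
Net gain = 34 − 28.56 = 5.44. The private return per contributed unit (0.8400) is below 1, so free-riding is indeed the best response regardless of what the others do.

5.44 tokens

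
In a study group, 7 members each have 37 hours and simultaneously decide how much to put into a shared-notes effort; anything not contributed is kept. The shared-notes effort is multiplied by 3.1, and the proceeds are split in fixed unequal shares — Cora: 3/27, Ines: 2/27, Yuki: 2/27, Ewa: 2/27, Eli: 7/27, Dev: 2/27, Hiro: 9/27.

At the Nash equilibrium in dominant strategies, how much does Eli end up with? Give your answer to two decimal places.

Each unit j contributes comes back to j as 3.1 × (j's share), so j prefers to contribute only if that share exceeds 1/3.1 = 0.3226; otherwise keeping the unit dominates.
Hiro alone (share 9/27) is above the threshold, contributing 37; the remaining 6 contribute 0. Total contributed: 37.
Eli keeps 37 and receives 3.1 × 37 × 7/27 = 29.74 from the shared-notes effort, for a payoff of 66.74.

66.74 hours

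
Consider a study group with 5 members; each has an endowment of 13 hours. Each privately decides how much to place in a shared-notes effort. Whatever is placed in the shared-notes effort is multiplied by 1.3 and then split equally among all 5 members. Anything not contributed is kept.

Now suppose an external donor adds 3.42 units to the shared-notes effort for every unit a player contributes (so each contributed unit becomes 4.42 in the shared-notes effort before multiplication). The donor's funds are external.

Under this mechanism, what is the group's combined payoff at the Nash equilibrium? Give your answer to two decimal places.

The effective private return per unit is now 1.3 × 4.42 / 5 = 1.1492 > 1, so every player's dominant strategy flips to full contribution.
So the Nash equilibrium is full contribution by all 5; the group earns 1.3 × 4.42 × 65 = 373.49.

373.49 hours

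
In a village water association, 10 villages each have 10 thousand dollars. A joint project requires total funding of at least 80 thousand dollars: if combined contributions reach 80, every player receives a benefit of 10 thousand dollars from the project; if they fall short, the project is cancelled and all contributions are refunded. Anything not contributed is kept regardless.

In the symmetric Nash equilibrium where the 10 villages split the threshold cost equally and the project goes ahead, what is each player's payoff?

12 thousand dollars

Equal share of the threshold: 80/10 = 8.
At this profile no one gains by cutting their contribution: any cut drops the total below 80, the project is cancelled, contributions are refunded, and the deviator ends with 10, which is less than 10 − 8 + 10 = 12. Contributing more than 8 just wastes the excess. So contributing exactly 8 is a best response.
Each player's payoff: 10 − 8 + 10 = 12.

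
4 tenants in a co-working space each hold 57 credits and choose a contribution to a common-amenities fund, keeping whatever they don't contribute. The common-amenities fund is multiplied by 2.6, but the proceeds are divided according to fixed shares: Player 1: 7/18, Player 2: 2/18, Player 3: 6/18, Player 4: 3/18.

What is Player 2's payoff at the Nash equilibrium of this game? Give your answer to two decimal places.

Each unit j contributes comes back to j as 2.6 × (j's share), so j prefers to contribute only if that share exceeds 1/2.6 = 0.3846; otherwise keeping the unit dominates.
Only Player 1 (7/18) clears that bar, contributing 57; the remaining 3 contribute 0. Total contributed: 57.
Player 2 keeps 57 and receives 2.6 × 57 × 2/18 = 16.47 from the common-amenities fund, for a payoff of 73.47.

73.47 credits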